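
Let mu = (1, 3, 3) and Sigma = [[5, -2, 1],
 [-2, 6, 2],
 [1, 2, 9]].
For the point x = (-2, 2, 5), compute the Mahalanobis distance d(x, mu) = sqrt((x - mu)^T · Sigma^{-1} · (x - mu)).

Step 1 — centre the observation: (x - mu) = (-3, -1, 2).

Step 2 — invert Sigma (cofactor / det for 3×3, or solve directly):
  Sigma^{-1} = [[0.25, 0.1, -0.05],
 [0.1, 0.22, -0.06],
 [-0.05, -0.06, 0.13]].

Step 3 — form the quadratic (x - mu)^T · Sigma^{-1} · (x - mu):
  Sigma^{-1} · (x - mu) = (-0.95, -0.64, 0.47).
  (x - mu)^T · [Sigma^{-1} · (x - mu)] = (-3)·(-0.95) + (-1)·(-0.64) + (2)·(0.47) = 4.43.

Step 4 — take square root: d = √(4.43) ≈ 2.1048.

d(x, mu) = √(4.43) ≈ 2.1048


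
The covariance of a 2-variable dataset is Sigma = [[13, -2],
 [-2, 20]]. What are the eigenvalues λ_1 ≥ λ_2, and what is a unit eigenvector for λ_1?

Step 1 — characteristic polynomial of 2×2 Sigma:
  det(Sigma - λI) = λ² - trace · λ + det = 0.
  trace = 13 + 20 = 33, det = 13·20 - (-2)² = 256.
Step 2 — discriminant:
  Δ = trace² - 4·det = 1089 - 1024 = 65.
Step 3 — eigenvalues:
  λ = (trace ± √Δ)/2 = (33 ± 8.0623)/2,
  λ_1 = 20.5311,  λ_2 = 12.4689.

Step 4 — unit eigenvector for λ_1: solve (Sigma - λ_1 I)v = 0. First row:
  (13 - 20.5311)·v_x + (-2)·v_y = 0, i.e. (-7.5311)·v_x + (-2)·v_y = 0,
  so v ∝ (b, λ_1 - a) = (-2, 7.5311); multiply by -1 so the first entry is positive: u = (2, -7.5311).
  ||u|| = √((2)² + (-7.5311)²) = √(60.7179) ≈ 7.7922,
  v_1 = u/||u|| ≈ (0.2567, -0.9665) (||v_1|| = 1).

λ_1 = 20.5311,  λ_2 = 12.4689;  v_1 ≈ (0.2567, -0.9665)


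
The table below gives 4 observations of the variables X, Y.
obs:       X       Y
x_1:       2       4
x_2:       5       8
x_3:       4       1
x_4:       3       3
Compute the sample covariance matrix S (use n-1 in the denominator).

Step 1 — column means:
  mean(X) = (2 + 5 + 4 + 3) / 4 = 14/4 = 3.5
  mean(Y) = (4 + 8 + 1 + 3) / 4 = 16/4 = 4

Step 2 — sample covariance S[i,j] = (1/(n-1)) · Σ_k (x_{k,i} - mean_i) · (x_{k,j} - mean_j), with n-1 = 3.
  S[X,X] = ((-1.5)·(-1.5) + (1.5)·(1.5) + (0.5)·(0.5) + (-0.5)·(-0.5)) / 3 = 5/3 = 1.6667
  S[X,Y] = ((-1.5)·(0) + (1.5)·(4) + (0.5)·(-3) + (-0.5)·(-1)) / 3 = 5/3 = 1.6667
  S[Y,Y] = ((0)·(0) + (4)·(4) + (-3)·(-3) + (-1)·(-1)) / 3 = 26/3 = 8.6667

S is symmetric (S[j,i] = S[i,j]). Assembling:

S = [[1.6667, 1.6667],
 [1.6667, 8.6667]]


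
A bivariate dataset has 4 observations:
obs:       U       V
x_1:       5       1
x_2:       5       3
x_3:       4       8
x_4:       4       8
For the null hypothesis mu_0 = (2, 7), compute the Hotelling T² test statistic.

Step 1 — sample mean vector:
  mean(U) = (5 + 5 + 4 + 4) / 4 = 18/4 = 4.5
  mean(V) = (1 + 3 + 8 + 8) / 4 = 20/4 = 5
  x̄ = (4.5, 5),  deviation x̄ - mu_0 = (4.5, 5) - (2, 7) = (2.5, -2).

Step 2 — sample covariance matrix, S[i,j] = (1/(n-1)) · Σ_k (x_{k,i} - mean_i) · (x_{k,j} - mean_j), divisor n-1 = 3:
  S[U,U] = ((0.5)·(0.5) + (0.5)·(0.5) + (-0.5)·(-0.5) + (-0.5)·(-0.5)) / 3 = 1/3 = 0.3333
  S[U,V] = ((0.5)·(-4) + (0.5)·(-2) + (-0.5)·(3) + (-0.5)·(3)) / 3 = -6/3 = -2
  S[V,V] = ((-4)·(-4) + (-2)·(-2) + (3)·(3) + (3)·(3)) / 3 = 38/3 = 12.6667
  S = [[0.3333, -2],
 [-2, 12.6667]].

Step 3 — invert S. det(S) = 0.3333·12.6667 - (-2)² = 0.2222.
  S^{-1} = (1/det) · [[d, -b], [-b, a]] = [[57, 9],
 [9, 1.5]].

Step 4 — quadratic form (x̄ - mu_0)^T · S^{-1} · (x̄ - mu_0):
  S^{-1} · (x̄ - mu_0) = (124.5, 19.5),
  (x̄ - mu_0)^T · [...] = (2.5)·(124.5) + (-2)·(19.5) = 272.25.

Step 5 — scale by n: T² = 4 · 272.25 = 1089.

T² ≈ 1089


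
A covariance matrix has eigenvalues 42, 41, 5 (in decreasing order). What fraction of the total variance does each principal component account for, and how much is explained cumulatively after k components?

Step 1 — total variance = trace(Sigma) = Σ λ_i = 42 + 41 + 5 = 88.

Step 2 — fraction explained by component i = λ_i / Σ λ:
  PC1: 42/88 = 0.4773
  PC2: 41/88 = 0.4659
  PC3: 5/88 = 0.0568

Step 3 — cumulative fraction after k components = (λ_1 + ... + λ_k) / Σ λ:
  k = 1: 42/88 = 0.4773
  k = 2: (42 + 41)/88 = 83/88 = 0.9432
  k = 3: (42 + 41 + 5)/88 = 88/88 = 1

Summary (fraction, with percent):

explained: PC1 0.4773 (47.73%), PC2 0.4659 (46.59%), PC3 0.0568 (5.68%);  cumulative: 0.4773, 0.9432, 1


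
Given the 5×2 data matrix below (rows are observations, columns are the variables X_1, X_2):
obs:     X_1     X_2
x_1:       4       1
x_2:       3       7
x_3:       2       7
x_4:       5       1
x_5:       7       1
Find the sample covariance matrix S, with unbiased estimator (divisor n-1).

Step 1 — column means:
  mean(X_1) = (4 + 3 + 2 + 5 + 7) / 5 = 21/5 = 4.2
  mean(X_2) = (1 + 7 + 7 + 1 + 1) / 5 = 17/5 = 3.4

Step 2 — sample covariance S[i,j] = (1/(n-1)) · Σ_k (x_{k,i} - mean_i) · (x_{k,j} - mean_j), with n-1 = 4.
  S[X_1,X_1] = ((-0.2)·(-0.2) + (-1.2)·(-1.2) + (-2.2)·(-2.2) + (0.8)·(0.8) + (2.8)·(2.8)) / 4 = 14.8/4 = 3.7
  S[X_1,X_2] = ((-0.2)·(-2.4) + (-1.2)·(3.6) + (-2.2)·(3.6) + (0.8)·(-2.4) + (2.8)·(-2.4)) / 4 = -20.4/4 = -5.1
  S[X_2,X_2] = ((-2.4)·(-2.4) + (3.6)·(3.6) + (3.6)·(3.6) + (-2.4)·(-2.4) + (-2.4)·(-2.4)) / 4 = 43.2/4 = 10.8

S is symmetric (S[j,i] = S[i,j]). Assembling:

S = [[3.7, -5.1],
 [-5.1, 10.8]]


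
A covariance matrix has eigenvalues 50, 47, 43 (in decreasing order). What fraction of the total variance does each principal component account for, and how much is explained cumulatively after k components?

Step 1 — total variance = trace(Sigma) = Σ λ_i = 50 + 47 + 43 = 140.

Step 2 — fraction explained by component i = λ_i / Σ λ:
  PC1: 50/140 = 0.3571
  PC2: 47/140 = 0.3357
  PC3: 43/140 = 0.3071

Step 3 — cumulative fraction after k components = (λ_1 + ... + λ_k) / Σ λ:
  k = 1: 50/140 = 0.3571
  k = 2: (50 + 47)/140 = 97/140 = 0.6929
  k = 3: (50 + 47 + 43)/140 = 140/140 = 1

Summary (fraction, with percent):

explained: PC1 0.3571 (35.71%), PC2 0.3357 (33.57%), PC3 0.3071 (30.71%);  cumulative: 0.3571, 0.6929, 1


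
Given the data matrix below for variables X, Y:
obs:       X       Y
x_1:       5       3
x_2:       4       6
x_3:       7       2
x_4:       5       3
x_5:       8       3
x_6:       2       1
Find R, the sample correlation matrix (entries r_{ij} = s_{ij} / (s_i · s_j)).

Step 1 — column means:
  mean(X) = (5 + 4 + 7 + 5 + 8 + 2) / 6 = 31/6 = 5.1667
  mean(Y) = (3 + 6 + 2 + 3 + 3 + 1) / 6 = 18/6 = 3

Step 2 — sample variances and covariances s[i,j] = (1/(n-1)) · Σ_k (x_{k,i} - mean_i) · (x_{k,j} - mean_j), with n-1 = 5:
  s[X,X] = ((-0.1667)·(-0.1667) + (-1.1667)·(-1.1667) + (1.8333)·(1.8333) + (-0.1667)·(-0.1667) + (2.8333)·(2.8333) + (-3.1667)·(-3.1667)) / 5 = 22.8333/5 = 4.5667
  s[X,Y] = ((-0.1667)·(0) + (-1.1667)·(3) + (1.8333)·(-1) + (-0.1667)·(0) + (2.8333)·(0) + (-3.1667)·(-2)) / 5 = 1/5 = 0.2
  s[Y,Y] = ((0)·(0) + (3)·(3) + (-1)·(-1) + (0)·(0) + (0)·(0) + (-2)·(-2)) / 5 = 14/5 = 2.8
  Sample standard deviations s_i = √(s[i,i]):
  s(X) = √(4.5667) = 2.137
  s(Y) = √(2.8) = 1.6733

Step 3 — r_{ij} = s_{ij} / (s_i · s_j):
  r[X,X] = 1 (diagonal).
  r[X,Y] = 0.2 / (2.137 · 1.6733) = 0.2 / 3.5758 = 0.0559
  r[Y,Y] = 1 (diagonal).

R is symmetric with unit diagonal. Assembling:

R = [[1, 0.0559],
 [0.0559, 1]]


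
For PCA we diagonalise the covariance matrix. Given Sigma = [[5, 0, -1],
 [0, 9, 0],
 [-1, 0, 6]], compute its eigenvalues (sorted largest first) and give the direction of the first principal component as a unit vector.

Step 1 — characteristic polynomial p(λ) = det(λI - Sigma) = λ³ - tr·λ² + c_1·λ - det, where tr = trace, c_1 = sum of the principal 2×2 minors, det = det(Sigma):
  tr = 5 + 9 + 6 = 20,
  c_1 = (5·9 - (0)²) + (5·6 - (-1)²) + (9·6 - (0)²) = 45 + 29 + 54 = 128,
  det = 5·(9·6 - (0)²) - (0)·((0)·6 - (0)·(-1)) + (-1)·((0)·(0) - 9·(-1)) = 5·(54) - (0)·(0) + (-1)·(9) = 261.
  So p(λ) = λ³ - 20λ² + 128λ - 261.
Step 2 — look for an integer root (rational root theorem: any rational root is an integer divisor of 261). Testing λ = 9:
  p(9) = 729 - 1620 + 1152 - 261 = 0  ✓
  Dividing out (λ - 9): p(λ) = (λ - 9)(λ² - 11λ + 29).
Step 3 — remaining eigenvalues from the quadratic λ² - 11λ + 29 = 0:
  Δ = 11² - 4·29 = 121 - 116 = 5,  λ = (11 ± √5)/2 = (11 ± 2.2361)/2 ≈ 6.618 or 4.382.
  Sorted: λ_1 = 9,  λ_2 = 6.618,  λ_3 = 4.382  (check: sum = 20 = tr ✓).

Step 4 — unit eigenvector for λ_1 = 9: v spans the null space of (Sigma - λ_1 I), whose rows are
  r_1 = (-4, 0, -1),  r_2 = (0, 0, 0),  r_3 = (-1, 0, -3).
  v is orthogonal to every row, so take v ∝ r_1 × r_3 = ((0)·(-3) - (-1)·(0), (-1)·(-1) - (-4)·(-3), (-4)·(0) - (0)·(-1)) = (0, -11, 0).
  Rescale (divide by 11; multiply by -1 so the first nonzero entry is positive): u = (0, 1, 0).
  ||u|| = √((0)² + (1)² + (0)²) = √(1) = 1,  v_1 = u/||u|| ≈ (0, 1, 0) (||v_1|| = 1).

λ_1 = 9,  λ_2 = 6.618,  λ_3 = 4.382;  v_1 ≈ (0, 1, 0)


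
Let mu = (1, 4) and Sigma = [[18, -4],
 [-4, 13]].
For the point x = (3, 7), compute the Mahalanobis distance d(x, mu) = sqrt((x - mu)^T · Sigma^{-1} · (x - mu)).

Step 1 — centre the observation: (x - mu) = (2, 3).

Step 2 — invert Sigma. det(Sigma) = 18·13 - (-4)² = 218.
  Sigma^{-1} = (1/det) · [[d, -b], [-b, a]] = [[0.0596, 0.0183],
 [0.0183, 0.0826]].

Step 3 — form the quadratic (x - mu)^T · Sigma^{-1} · (x - mu):
  Sigma^{-1} · (x - mu) = (0.1743, 0.2844).
  (x - mu)^T · [Sigma^{-1} · (x - mu)] = (2)·(0.1743) + (3)·(0.2844) = 1.2018.

Step 4 — take square root: d = √(1.2018) ≈ 1.0963.

d(x, mu) = √(1.2018) ≈ 1.0963


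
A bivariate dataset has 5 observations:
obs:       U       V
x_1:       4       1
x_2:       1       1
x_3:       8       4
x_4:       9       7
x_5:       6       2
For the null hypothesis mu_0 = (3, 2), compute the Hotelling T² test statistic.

Step 1 — sample mean vector:
  mean(U) = (4 + 1 + 8 + 9 + 6) / 5 = 28/5 = 5.6
  mean(V) = (1 + 1 + 4 + 7 + 2) / 5 = 15/5 = 3
  x̄ = (5.6, 3),  deviation x̄ - mu_0 = (5.6, 3) - (3, 2) = (2.6, 1).

Step 2 — sample covariance matrix, S[i,j] = (1/(n-1)) · Σ_k (x_{k,i} - mean_i) · (x_{k,j} - mean_j), divisor n-1 = 4:
  S[U,U] = ((-1.6)·(-1.6) + (-4.6)·(-4.6) + (2.4)·(2.4) + (3.4)·(3.4) + (0.4)·(0.4)) / 4 = 41.2/4 = 10.3
  S[U,V] = ((-1.6)·(-2) + (-4.6)·(-2) + (2.4)·(1) + (3.4)·(4) + (0.4)·(-1)) / 4 = 28/4 = 7
  S[V,V] = ((-2)·(-2) + (-2)·(-2) + (1)·(1) + (4)·(4) + (-1)·(-1)) / 4 = 26/4 = 6.5
  S = [[10.3, 7],
 [7, 6.5]].

Step 3 — invert S. det(S) = 10.3·6.5 - (7)² = 17.95.
  S^{-1} = (1/det) · [[d, -b], [-b, a]] = [[0.3621, -0.39],
 [-0.39, 0.5738]].

Step 4 — quadratic form (x̄ - mu_0)^T · S^{-1} · (x̄ - mu_0):
  S^{-1} · (x̄ - mu_0) = (0.5515, -0.4401),
  (x̄ - mu_0)^T · [...] = (2.6)·(0.5515) + (1)·(-0.4401) = 0.9939.

Step 5 — scale by n: T² = 5 · 0.9939 = 4.9694.

T² ≈ 4.9694


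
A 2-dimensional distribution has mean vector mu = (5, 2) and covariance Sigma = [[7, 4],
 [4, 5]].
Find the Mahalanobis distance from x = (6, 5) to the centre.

Step 1 — centre the observation: (x - mu) = (1, 3).

Step 2 — invert Sigma. det(Sigma) = 7·5 - (4)² = 19.
  Sigma^{-1} = (1/det) · [[d, -b], [-b, a]] = [[0.2632, -0.2105],
 [-0.2105, 0.3684]].

Step 3 — form the quadratic (x - mu)^T · Sigma^{-1} · (x - mu):
  Sigma^{-1} · (x - mu) = (-0.3684, 0.8947).
  (x - mu)^T · [Sigma^{-1} · (x - mu)] = (1)·(-0.3684) + (3)·(0.8947) = 2.3158.

Step 4 — take square root: d = √(2.3158) ≈ 1.5218.

d(x, mu) = √(2.3158) ≈ 1.5218


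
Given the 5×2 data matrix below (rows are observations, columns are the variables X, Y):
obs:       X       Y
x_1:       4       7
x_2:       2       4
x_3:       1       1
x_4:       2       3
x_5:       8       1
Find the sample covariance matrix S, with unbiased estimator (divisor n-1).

Step 1 — column means:
  mean(X) = (4 + 2 + 1 + 2 + 8) / 5 = 17/5 = 3.4
  mean(Y) = (7 + 4 + 1 + 3 + 1) / 5 = 16/5 = 3.2

Step 2 — sample covariance S[i,j] = (1/(n-1)) · Σ_k (x_{k,i} - mean_i) · (x_{k,j} - mean_j), with n-1 = 4.
  S[X,X] = ((0.6)·(0.6) + (-1.4)·(-1.4) + (-2.4)·(-2.4) + (-1.4)·(-1.4) + (4.6)·(4.6)) / 4 = 31.2/4 = 7.8
  S[X,Y] = ((0.6)·(3.8) + (-1.4)·(0.8) + (-2.4)·(-2.2) + (-1.4)·(-0.2) + (4.6)·(-2.2)) / 4 = -3.4/4 = -0.85
  S[Y,Y] = ((3.8)·(3.8) + (0.8)·(0.8) + (-2.2)·(-2.2) + (-0.2)·(-0.2) + (-2.2)·(-2.2)) / 4 = 24.8/4 = 6.2

S is symmetric (S[j,i] = S[i,j]). Assembling:

S = [[7.8, -0.85],
 [-0.85, 6.2]]


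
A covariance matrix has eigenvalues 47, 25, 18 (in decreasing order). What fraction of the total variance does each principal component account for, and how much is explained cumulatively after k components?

Step 1 — total variance = trace(Sigma) = Σ λ_i = 47 + 25 + 18 = 90.

Step 2 — fraction explained by component i = λ_i / Σ λ:
  PC1: 47/90 = 0.5222
  PC2: 25/90 = 0.2778
  PC3: 18/90 = 0.2

Step 3 — cumulative fraction after k components = (λ_1 + ... + λ_k) / Σ λ:
  k = 1: 47/90 = 0.5222
  k = 2: (47 + 25)/90 = 72/90 = 0.8
  k = 3: (47 + 25 + 18)/90 = 90/90 = 1

Summary (fraction, with percent):

explained: PC1 0.5222 (52.22%), PC2 0.2778 (27.78%), PC3 0.2 (20%);  cumulative: 0.5222, 0.8, 1


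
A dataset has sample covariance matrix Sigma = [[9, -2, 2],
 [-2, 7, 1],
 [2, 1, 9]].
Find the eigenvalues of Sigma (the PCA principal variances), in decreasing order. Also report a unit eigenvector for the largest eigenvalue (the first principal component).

Step 1 — characteristic polynomial p(λ) = det(λI - Sigma) = λ³ - tr·λ² + c_1·λ - det, where tr = trace, c_1 = sum of the principal 2×2 minors, det = det(Sigma):
  tr = 9 + 7 + 9 = 25,
  c_1 = (9·7 - (-2)²) + (9·9 - (2)²) + (7·9 - (1)²) = 59 + 77 + 62 = 198,
  det = 9·(7·9 - (1)²) - (-2)·((-2)·9 - (1)·(2)) + (2)·((-2)·(1) - 7·(2)) = 9·(62) - (-2)·(-20) + (2)·(-16) = 486.
  So p(λ) = λ³ - 25λ² + 198λ - 486.
Step 2 — look for an integer root (rational root theorem: any rational root is an integer divisor of 486). Testing λ = 9:
  p(9) = 729 - 2025 + 1782 - 486 = 0  ✓
  Dividing out (λ - 9): p(λ) = (λ - 9)(λ² - 16λ + 54).
Step 3 — remaining eigenvalues from the quadratic λ² - 16λ + 54 = 0:
  Δ = 16² - 4·54 = 256 - 216 = 40,  λ = (16 ± √40)/2 = (16 ± 6.3246)/2 ≈ 11.1623 or 4.8377.
  Sorted: λ_1 = 11.1623,  λ_2 = 9,  λ_3 = 4.8377  (check: sum = 25 = tr ✓).

Step 4 — unit eigenvector for λ_1 ≈ 11.1623: v spans the null space of (Sigma - λ_1 I), whose rows are
  r_1 = (-2.1623, -2, 2),  r_2 = (-2, -4.1623, 1),  r_3 = (2, 1, -2.1623).
  v is orthogonal to every row, so take v ∝ r_1 × r_2 = ((-2)·(1) - (2)·(-4.1623), (2)·(-2) - (-2.1623)·(1), (-2.1623)·(-4.1623) - (-2)·(-2)) ≈ (6.3246, -1.8377, 5).
  Let u = (6.3246, -1.8377, 5).
  ||u|| = √((6.3246)² + (-1.8377)² + (5)²) = √(68.3772) ≈ 8.2691,  v_1 = u/||u|| ≈ (0.7648, -0.2222, 0.6047) (||v_1|| = 1).

λ_1 = 11.1623,  λ_2 = 9,  λ_3 = 4.8377;  v_1 ≈ (0.7648, -0.2222, 0.6047)


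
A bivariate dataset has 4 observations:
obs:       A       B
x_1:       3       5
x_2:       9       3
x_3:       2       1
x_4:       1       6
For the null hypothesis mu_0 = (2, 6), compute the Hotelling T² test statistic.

Step 1 — sample mean vector:
  mean(A) = (3 + 9 + 2 + 1) / 4 = 15/4 = 3.75
  mean(B) = (5 + 3 + 1 + 6) / 4 = 15/4 = 3.75
  x̄ = (3.75, 3.75),  deviation x̄ - mu_0 = (3.75, 3.75) - (2, 6) = (1.75, -2.25).

Step 2 — sample covariance matrix, S[i,j] = (1/(n-1)) · Σ_k (x_{k,i} - mean_i) · (x_{k,j} - mean_j), divisor n-1 = 3:
  S[A,A] = ((-0.75)·(-0.75) + (5.25)·(5.25) + (-1.75)·(-1.75) + (-2.75)·(-2.75)) / 3 = 38.75/3 = 12.9167
  S[A,B] = ((-0.75)·(1.25) + (5.25)·(-0.75) + (-1.75)·(-2.75) + (-2.75)·(2.25)) / 3 = -6.25/3 = -2.0833
  S[B,B] = ((1.25)·(1.25) + (-0.75)·(-0.75) + (-2.75)·(-2.75) + (2.25)·(2.25)) / 3 = 14.75/3 = 4.9167
  S = [[12.9167, -2.0833],
 [-2.0833, 4.9167]].

Step 3 — invert S. det(S) = 12.9167·4.9167 - (-2.0833)² = 59.1667.
  S^{-1} = (1/det) · [[d, -b], [-b, a]] = [[0.0831, 0.0352],
 [0.0352, 0.2183]].

Step 4 — quadratic form (x̄ - mu_0)^T · S^{-1} · (x̄ - mu_0):
  S^{-1} · (x̄ - mu_0) = (0.0662, -0.4296),
  (x̄ - mu_0)^T · [...] = (1.75)·(0.0662) + (-2.25)·(-0.4296) = 1.0824.

Step 5 — scale by n: T² = 4 · 1.0824 = 4.3296.

T² ≈ 4.3296


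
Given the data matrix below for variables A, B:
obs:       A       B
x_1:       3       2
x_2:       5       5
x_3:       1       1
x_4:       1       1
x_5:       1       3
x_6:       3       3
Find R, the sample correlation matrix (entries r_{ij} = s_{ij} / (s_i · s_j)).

Step 1 — column means:
  mean(A) = (3 + 5 + 1 + 1 + 1 + 3) / 6 = 14/6 = 2.3333
  mean(B) = (2 + 5 + 1 + 1 + 3 + 3) / 6 = 15/6 = 2.5

Step 2 — sample variances and covariances s[i,j] = (1/(n-1)) · Σ_k (x_{k,i} - mean_i) · (x_{k,j} - mean_j), with n-1 = 5:
  s[A,A] = ((0.6667)·(0.6667) + (2.6667)·(2.6667) + (-1.3333)·(-1.3333) + (-1.3333)·(-1.3333) + (-1.3333)·(-1.3333) + (0.6667)·(0.6667)) / 5 = 13.3333/5 = 2.6667
  s[A,B] = ((0.6667)·(-0.5) + (2.6667)·(2.5) + (-1.3333)·(-1.5) + (-1.3333)·(-1.5) + (-1.3333)·(0.5) + (0.6667)·(0.5)) / 5 = 10/5 = 2
  s[B,B] = ((-0.5)·(-0.5) + (2.5)·(2.5) + (-1.5)·(-1.5) + (-1.5)·(-1.5) + (0.5)·(0.5) + (0.5)·(0.5)) / 5 = 11.5/5 = 2.3
  Sample standard deviations s_i = √(s[i,i]):
  s(A) = √(2.6667) = 1.633
  s(B) = √(2.3) = 1.5166

Step 3 — r_{ij} = s_{ij} / (s_i · s_j):
  r[A,A] = 1 (diagonal).
  r[A,B] = 2 / (1.633 · 1.5166) = 2 / 2.4766 = 0.8076
  r[B,B] = 1 (diagonal).

R is symmetric with unit diagonal. Assembling:

R = [[1, 0.8076],
 [0.8076, 1]]


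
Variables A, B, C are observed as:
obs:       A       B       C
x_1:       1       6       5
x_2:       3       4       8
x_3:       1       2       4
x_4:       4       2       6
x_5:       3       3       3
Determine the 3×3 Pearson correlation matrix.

Step 1 — column means:
  mean(A) = (1 + 3 + 1 + 4 + 3) / 5 = 12/5 = 2.4
  mean(B) = (6 + 4 + 2 + 2 + 3) / 5 = 17/5 = 3.4
  mean(C) = (5 + 8 + 4 + 6 + 3) / 5 = 26/5 = 5.2

Step 2 — sample variances and covariances s[i,j] = (1/(n-1)) · Σ_k (x_{k,i} - mean_i) · (x_{k,j} - mean_j), with n-1 = 4:
  s[A,A] = ((-1.4)·(-1.4) + (0.6)·(0.6) + (-1.4)·(-1.4) + (1.6)·(1.6) + (0.6)·(0.6)) / 4 = 7.2/4 = 1.8
  s[A,B] = ((-1.4)·(2.6) + (0.6)·(0.6) + (-1.4)·(-1.4) + (1.6)·(-1.4) + (0.6)·(-0.4)) / 4 = -3.8/4 = -0.95
  s[A,C] = ((-1.4)·(-0.2) + (0.6)·(2.8) + (-1.4)·(-1.2) + (1.6)·(0.8) + (0.6)·(-2.2)) / 4 = 3.6/4 = 0.9
  s[B,B] = ((2.6)·(2.6) + (0.6)·(0.6) + (-1.4)·(-1.4) + (-1.4)·(-1.4) + (-0.4)·(-0.4)) / 4 = 11.2/4 = 2.8
  s[B,C] = ((2.6)·(-0.2) + (0.6)·(2.8) + (-1.4)·(-1.2) + (-1.4)·(0.8) + (-0.4)·(-2.2)) / 4 = 2.6/4 = 0.65
  s[C,C] = ((-0.2)·(-0.2) + (2.8)·(2.8) + (-1.2)·(-1.2) + (0.8)·(0.8) + (-2.2)·(-2.2)) / 4 = 14.8/4 = 3.7
  Sample standard deviations s_i = √(s[i,i]):
  s(A) = √(1.8) = 1.3416
  s(B) = √(2.8) = 1.6733
  s(C) = √(3.7) = 1.9235

Step 3 — r_{ij} = s_{ij} / (s_i · s_j):
  r[A,A] = 1 (diagonal).
  r[A,B] = -0.95 / (1.3416 · 1.6733) = -0.95 / 2.245 = -0.4232
  r[A,C] = 0.9 / (1.3416 · 1.9235) = 0.9 / 2.5807 = 0.3487
  r[B,B] = 1 (diagonal).
  r[B,C] = 0.65 / (1.6733 · 1.9235) = 0.65 / 3.2187 = 0.2019
  r[C,C] = 1 (diagonal).

R is symmetric with unit diagonal. Assembling:

R = [[1, -0.4232, 0.3487],
 [-0.4232, 1, 0.2019],
 [0.3487, 0.2019, 1]]


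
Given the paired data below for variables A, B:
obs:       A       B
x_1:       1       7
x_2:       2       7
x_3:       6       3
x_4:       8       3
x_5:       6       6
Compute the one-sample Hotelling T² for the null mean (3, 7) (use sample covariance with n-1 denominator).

Step 1 — sample mean vector:
  mean(A) = (1 + 2 + 6 + 8 + 6) / 5 = 23/5 = 4.6
  mean(B) = (7 + 7 + 3 + 3 + 6) / 5 = 26/5 = 5.2
  x̄ = (4.6, 5.2),  deviation x̄ - mu_0 = (4.6, 5.2) - (3, 7) = (1.6, -1.8).

Step 2 — sample covariance matrix, S[i,j] = (1/(n-1)) · Σ_k (x_{k,i} - mean_i) · (x_{k,j} - mean_j), divisor n-1 = 4:
  S[A,A] = ((-3.6)·(-3.6) + (-2.6)·(-2.6) + (1.4)·(1.4) + (3.4)·(3.4) + (1.4)·(1.4)) / 4 = 35.2/4 = 8.8
  S[A,B] = ((-3.6)·(1.8) + (-2.6)·(1.8) + (1.4)·(-2.2) + (3.4)·(-2.2) + (1.4)·(0.8)) / 4 = -20.6/4 = -5.15
  S[B,B] = ((1.8)·(1.8) + (1.8)·(1.8) + (-2.2)·(-2.2) + (-2.2)·(-2.2) + (0.8)·(0.8)) / 4 = 16.8/4 = 4.2
  S = [[8.8, -5.15],
 [-5.15, 4.2]].

Step 3 — invert S. det(S) = 8.8·4.2 - (-5.15)² = 10.4375.
  S^{-1} = (1/det) · [[d, -b], [-b, a]] = [[0.4024, 0.4934],
 [0.4934, 0.8431]].

Step 4 — quadratic form (x̄ - mu_0)^T · S^{-1} · (x̄ - mu_0):
  S^{-1} · (x̄ - mu_0) = (-0.2443, -0.7281),
  (x̄ - mu_0)^T · [...] = (1.6)·(-0.2443) + (-1.8)·(-0.7281) = 0.9198.

Step 5 — scale by n: T² = 5 · 0.9198 = 4.5988.

T² ≈ 4.5988


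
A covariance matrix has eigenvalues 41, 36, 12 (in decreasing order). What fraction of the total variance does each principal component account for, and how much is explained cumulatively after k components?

Step 1 — total variance = trace(Sigma) = Σ λ_i = 41 + 36 + 12 = 89.

Step 2 — fraction explained by component i = λ_i / Σ λ:
  PC1: 41/89 = 0.4607
  PC2: 36/89 = 0.4045
  PC3: 12/89 = 0.1348

Step 3 — cumulative fraction after k components = (λ_1 + ... + λ_k) / Σ λ:
  k = 1: 41/89 = 0.4607
  k = 2: (41 + 36)/89 = 77/89 = 0.8652
  k = 3: (41 + 36 + 12)/89 = 89/89 = 1

Summary (fraction, with percent):

explained: PC1 0.4607 (46.07%), PC2 0.4045 (40.45%), PC3 0.1348 (13.48%);  cumulative: 0.4607, 0.8652, 1


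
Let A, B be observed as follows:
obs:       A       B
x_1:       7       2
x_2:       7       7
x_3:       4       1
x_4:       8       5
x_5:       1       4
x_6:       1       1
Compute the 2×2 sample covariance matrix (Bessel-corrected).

Step 1 — column means:
  mean(A) = (7 + 7 + 4 + 8 + 1 + 1) / 6 = 28/6 = 4.6667
  mean(B) = (2 + 7 + 1 + 5 + 4 + 1) / 6 = 20/6 = 3.3333

Step 2 — sample covariance S[i,j] = (1/(n-1)) · Σ_k (x_{k,i} - mean_i) · (x_{k,j} - mean_j), with n-1 = 5.
  S[A,A] = ((2.3333)·(2.3333) + (2.3333)·(2.3333) + (-0.6667)·(-0.6667) + (3.3333)·(3.3333) + (-3.6667)·(-3.6667) + (-3.6667)·(-3.6667)) / 5 = 49.3333/5 = 9.8667
  S[A,B] = ((2.3333)·(-1.3333) + (2.3333)·(3.6667) + (-0.6667)·(-2.3333) + (3.3333)·(1.6667) + (-3.6667)·(0.6667) + (-3.6667)·(-2.3333)) / 5 = 18.6667/5 = 3.7333
  S[B,B] = ((-1.3333)·(-1.3333) + (3.6667)·(3.6667) + (-2.3333)·(-2.3333) + (1.6667)·(1.6667) + (0.6667)·(0.6667) + (-2.3333)·(-2.3333)) / 5 = 29.3333/5 = 5.8667

S is symmetric (S[j,i] = S[i,j]). Assembling:

S = [[9.8667, 3.7333],
 [3.7333, 5.8667]]


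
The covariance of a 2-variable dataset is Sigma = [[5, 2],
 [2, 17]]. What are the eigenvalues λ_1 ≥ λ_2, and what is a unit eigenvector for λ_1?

Step 1 — characteristic polynomial of 2×2 Sigma:
  det(Sigma - λI) = λ² - trace · λ + det = 0.
  trace = 5 + 17 = 22, det = 5·17 - (2)² = 81.
Step 2 — discriminant:
  Δ = trace² - 4·det = 484 - 324 = 160.
Step 3 — eigenvalues:
  λ = (trace ± √Δ)/2 = (22 ± 12.6491)/2,
  λ_1 = 17.3246,  λ_2 = 4.6754.

Step 4 — unit eigenvector for λ_1: solve (Sigma - λ_1 I)v = 0. First row:
  (5 - 17.3246)·v_x + (2)·v_y = 0, i.e. (-12.3246)·v_x + (2)·v_y = 0,
  so v ∝ (b, λ_1 - a) = (2, 12.3246) = u.
  ||u|| = √((2)² + (12.3246)²) = √(155.8947) ≈ 12.4858,
  v_1 = u/||u|| ≈ (0.1602, 0.9871) (||v_1|| = 1).

λ_1 = 17.3246,  λ_2 = 4.6754;  v_1 ≈ (0.1602, 0.9871)


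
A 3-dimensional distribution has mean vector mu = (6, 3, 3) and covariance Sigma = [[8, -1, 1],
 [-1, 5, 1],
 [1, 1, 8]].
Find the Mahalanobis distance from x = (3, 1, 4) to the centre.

Step 1 — centre the observation: (x - mu) = (-3, -2, 1).

Step 2 — invert Sigma (cofactor / det for 3×3, or solve directly):
  Sigma^{-1} = [[0.1313, 0.0303, -0.0202],
 [0.0303, 0.2121, -0.0303],
 [-0.0202, -0.0303, 0.1313]].

Step 3 — form the quadratic (x - mu)^T · Sigma^{-1} · (x - mu):
  Sigma^{-1} · (x - mu) = (-0.4747, -0.5455, 0.2525).
  (x - mu)^T · [Sigma^{-1} · (x - mu)] = (-3)·(-0.4747) + (-2)·(-0.5455) + (1)·(0.2525) = 2.7677.

Step 4 — take square root: d = √(2.7677) ≈ 1.6636.

d(x, mu) = √(2.7677) ≈ 1.6636


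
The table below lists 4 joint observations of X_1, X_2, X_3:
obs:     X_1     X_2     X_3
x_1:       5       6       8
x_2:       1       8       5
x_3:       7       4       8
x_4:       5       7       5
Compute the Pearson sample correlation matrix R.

Step 1 — column means:
  mean(X_1) = (5 + 1 + 7 + 5) / 4 = 18/4 = 4.5
  mean(X_2) = (6 + 8 + 4 + 7) / 4 = 25/4 = 6.25
  mean(X_3) = (8 + 5 + 8 + 5) / 4 = 26/4 = 6.5

Step 2 — sample variances and covariances s[i,j] = (1/(n-1)) · Σ_k (x_{k,i} - mean_i) · (x_{k,j} - mean_j), with n-1 = 3:
  s[X_1,X_1] = ((0.5)·(0.5) + (-3.5)·(-3.5) + (2.5)·(2.5) + (0.5)·(0.5)) / 3 = 19/3 = 6.3333
  s[X_1,X_2] = ((0.5)·(-0.25) + (-3.5)·(1.75) + (2.5)·(-2.25) + (0.5)·(0.75)) / 3 = -11.5/3 = -3.8333
  s[X_1,X_3] = ((0.5)·(1.5) + (-3.5)·(-1.5) + (2.5)·(1.5) + (0.5)·(-1.5)) / 3 = 9/3 = 3
  s[X_2,X_2] = ((-0.25)·(-0.25) + (1.75)·(1.75) + (-2.25)·(-2.25) + (0.75)·(0.75)) / 3 = 8.75/3 = 2.9167
  s[X_2,X_3] = ((-0.25)·(1.5) + (1.75)·(-1.5) + (-2.25)·(1.5) + (0.75)·(-1.5)) / 3 = -7.5/3 = -2.5
  s[X_3,X_3] = ((1.5)·(1.5) + (-1.5)·(-1.5) + (1.5)·(1.5) + (-1.5)·(-1.5)) / 3 = 9/3 = 3
  Sample standard deviations s_i = √(s[i,i]):
  s(X_1) = √(6.3333) = 2.5166
  s(X_2) = √(2.9167) = 1.7078
  s(X_3) = √(3) = 1.7321

Step 3 — r_{ij} = s_{ij} / (s_i · s_j):
  r[X_1,X_1] = 1 (diagonal).
  r[X_1,X_2] = -3.8333 / (2.5166 · 1.7078) = -3.8333 / 4.2979 = -0.8919
  r[X_1,X_3] = 3 / (2.5166 · 1.7321) = 3 / 4.3589 = 0.6882
  r[X_2,X_2] = 1 (diagonal).
  r[X_2,X_3] = -2.5 / (1.7078 · 1.7321) = -2.5 / 2.958 = -0.8452
  r[X_3,X_3] = 1 (diagonal).

R is symmetric with unit diagonal. Assembling:

R = [[1, -0.8919, 0.6882],
 [-0.8919, 1, -0.8452],
 [0.6882, -0.8452, 1]]


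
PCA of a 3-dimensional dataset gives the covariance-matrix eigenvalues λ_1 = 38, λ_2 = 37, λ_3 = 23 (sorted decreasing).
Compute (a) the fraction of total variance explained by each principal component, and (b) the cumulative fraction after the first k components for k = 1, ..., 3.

Step 1 — total variance = trace(Sigma) = Σ λ_i = 38 + 37 + 23 = 98.

Step 2 — fraction explained by component i = λ_i / Σ λ:
  PC1: 38/98 = 0.3878
  PC2: 37/98 = 0.3776
  PC3: 23/98 = 0.2347

Step 3 — cumulative fraction after k components = (λ_1 + ... + λ_k) / Σ λ:
  k = 1: 38/98 = 0.3878
  k = 2: (38 + 37)/98 = 75/98 = 0.7653
  k = 3: (38 + 37 + 23)/98 = 98/98 = 1

Summary (fraction, with percent):

explained: PC1 0.3878 (38.78%), PC2 0.3776 (37.76%), PC3 0.2347 (23.47%);  cumulative: 0.3878, 0.7653, 1


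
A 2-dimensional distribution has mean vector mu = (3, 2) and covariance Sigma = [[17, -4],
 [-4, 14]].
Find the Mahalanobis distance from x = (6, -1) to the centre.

Step 1 — centre the observation: (x - mu) = (3, -3).

Step 2 — invert Sigma. det(Sigma) = 17·14 - (-4)² = 222.
  Sigma^{-1} = (1/det) · [[d, -b], [-b, a]] = [[0.0631, 0.018],
 [0.018, 0.0766]].

Step 3 — form the quadratic (x - mu)^T · Sigma^{-1} · (x - mu):
  Sigma^{-1} · (x - mu) = (0.1351, -0.1757).
  (x - mu)^T · [Sigma^{-1} · (x - mu)] = (3)·(0.1351) + (-3)·(-0.1757) = 0.9324.

Step 4 — take square root: d = √(0.9324) ≈ 0.9656.

d(x, mu) = √(0.9324) ≈ 0.9656


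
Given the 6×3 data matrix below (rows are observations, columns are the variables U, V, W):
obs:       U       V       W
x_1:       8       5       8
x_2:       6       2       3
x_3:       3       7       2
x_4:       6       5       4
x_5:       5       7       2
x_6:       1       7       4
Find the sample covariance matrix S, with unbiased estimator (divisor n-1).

Step 1 — column means:
  mean(U) = (8 + 6 + 3 + 6 + 5 + 1) / 6 = 29/6 = 4.8333
  mean(V) = (5 + 2 + 7 + 5 + 7 + 7) / 6 = 33/6 = 5.5
  mean(W) = (8 + 3 + 2 + 4 + 2 + 4) / 6 = 23/6 = 3.8333

Step 2 — sample covariance S[i,j] = (1/(n-1)) · Σ_k (x_{k,i} - mean_i) · (x_{k,j} - mean_j), with n-1 = 5.
  S[U,U] = ((3.1667)·(3.1667) + (1.1667)·(1.1667) + (-1.8333)·(-1.8333) + (1.1667)·(1.1667) + (0.1667)·(0.1667) + (-3.8333)·(-3.8333)) / 5 = 30.8333/5 = 6.1667
  S[U,V] = ((3.1667)·(-0.5) + (1.1667)·(-3.5) + (-1.8333)·(1.5) + (1.1667)·(-0.5) + (0.1667)·(1.5) + (-3.8333)·(1.5)) / 5 = -14.5/5 = -2.9
  S[U,W] = ((3.1667)·(4.1667) + (1.1667)·(-0.8333) + (-1.8333)·(-1.8333) + (1.1667)·(0.1667) + (0.1667)·(-1.8333) + (-3.8333)·(0.1667)) / 5 = 14.8333/5 = 2.9667
  S[V,V] = ((-0.5)·(-0.5) + (-3.5)·(-3.5) + (1.5)·(1.5) + (-0.5)·(-0.5) + (1.5)·(1.5) + (1.5)·(1.5)) / 5 = 19.5/5 = 3.9
  S[V,W] = ((-0.5)·(4.1667) + (-3.5)·(-0.8333) + (1.5)·(-1.8333) + (-0.5)·(0.1667) + (1.5)·(-1.8333) + (1.5)·(0.1667)) / 5 = -4.5/5 = -0.9
  S[W,W] = ((4.1667)·(4.1667) + (-0.8333)·(-0.8333) + (-1.8333)·(-1.8333) + (0.1667)·(0.1667) + (-1.8333)·(-1.8333) + (0.1667)·(0.1667)) / 5 = 24.8333/5 = 4.9667

S is symmetric (S[j,i] = S[i,j]). Assembling:

S = [[6.1667, -2.9, 2.9667],
 [-2.9, 3.9, -0.9],
 [2.9667, -0.9, 4.9667]]


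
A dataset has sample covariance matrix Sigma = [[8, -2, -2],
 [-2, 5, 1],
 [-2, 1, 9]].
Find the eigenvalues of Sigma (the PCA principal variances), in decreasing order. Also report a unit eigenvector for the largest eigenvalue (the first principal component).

Step 1 — characteristic polynomial p(λ) = det(λI - Sigma) = λ³ - tr·λ² + c_1·λ - det, where tr = trace, c_1 = sum of the principal 2×2 minors, det = det(Sigma):
  tr = 8 + 5 + 9 = 22,
  c_1 = (8·5 - (-2)²) + (8·9 - (-2)²) + (5·9 - (1)²) = 36 + 68 + 44 = 148,
  det = 8·(5·9 - (1)²) - (-2)·((-2)·9 - (1)·(-2)) + (-2)·((-2)·(1) - 5·(-2)) = 8·(44) - (-2)·(-16) + (-2)·(8) = 304.
  So p(λ) = λ³ - 22λ² + 148λ - 304.
Step 2 — look for an integer root (rational root theorem: any rational root is an integer divisor of 304). Testing λ = 4:
  p(4) = 64 - 352 + 592 - 304 = 0  ✓
  Dividing out (λ - 4): p(λ) = (λ - 4)(λ² - 18λ + 76).
Step 3 — remaining eigenvalues from the quadratic λ² - 18λ + 76 = 0:
  Δ = 18² - 4·76 = 324 - 304 = 20,  λ = (18 ± √20)/2 = (18 ± 4.4721)/2 ≈ 11.2361 or 6.7639.
  Sorted: λ_1 = 11.2361,  λ_2 = 6.7639,  λ_3 = 4  (check: sum = 22 = tr ✓).

Step 4 — unit eigenvector for λ_1 ≈ 11.2361: v spans the null space of (Sigma - λ_1 I), whose rows are
  r_1 = (-3.2361, -2, -2),  r_2 = (-2, -6.2361, 1),  r_3 = (-2, 1, -2.2361).
  v is orthogonal to every row, so take v ∝ r_1 × r_2 = ((-2)·(1) - (-2)·(-6.2361), (-2)·(-2) - (-3.2361)·(1), (-3.2361)·(-6.2361) - (-2)·(-2)) ≈ (-14.4721, 7.2361, 16.1803).
  Rescale (multiply by -1 so the first nonzero entry is positive): u = (14.4721, -7.2361, -16.1803).
  ||u|| = √((14.4721)² + (-7.2361)² + (-16.1803)²) = √(523.6068) ≈ 22.8825,  v_1 = u/||u|| ≈ (0.6325, -0.3162, -0.7071) (||v_1|| = 1).

λ_1 = 11.2361,  λ_2 = 6.7639,  λ_3 = 4;  v_1 ≈ (0.6325, -0.3162, -0.7071)


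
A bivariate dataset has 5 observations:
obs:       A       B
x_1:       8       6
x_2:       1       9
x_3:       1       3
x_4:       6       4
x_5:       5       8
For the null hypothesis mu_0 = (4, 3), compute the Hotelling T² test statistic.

Step 1 — sample mean vector:
  mean(A) = (8 + 1 + 1 + 6 + 5) / 5 = 21/5 = 4.2
  mean(B) = (6 + 9 + 3 + 4 + 8) / 5 = 30/5 = 6
  x̄ = (4.2, 6),  deviation x̄ - mu_0 = (4.2, 6) - (4, 3) = (0.2, 3).

Step 2 — sample covariance matrix, S[i,j] = (1/(n-1)) · Σ_k (x_{k,i} - mean_i) · (x_{k,j} - mean_j), divisor n-1 = 4:
  S[A,A] = ((3.8)·(3.8) + (-3.2)·(-3.2) + (-3.2)·(-3.2) + (1.8)·(1.8) + (0.8)·(0.8)) / 4 = 38.8/4 = 9.7
  S[A,B] = ((3.8)·(0) + (-3.2)·(3) + (-3.2)·(-3) + (1.8)·(-2) + (0.8)·(2)) / 4 = -2/4 = -0.5
  S[B,B] = ((0)·(0) + (3)·(3) + (-3)·(-3) + (-2)·(-2) + (2)·(2)) / 4 = 26/4 = 6.5
  S = [[9.7, -0.5],
 [-0.5, 6.5]].

Step 3 — invert S. det(S) = 9.7·6.5 - (-0.5)² = 62.8.
  S^{-1} = (1/det) · [[d, -b], [-b, a]] = [[0.1035, 0.008],
 [0.008, 0.1545]].

Step 4 — quadratic form (x̄ - mu_0)^T · S^{-1} · (x̄ - mu_0):
  S^{-1} · (x̄ - mu_0) = (0.0446, 0.465),
  (x̄ - mu_0)^T · [...] = (0.2)·(0.0446) + (3)·(0.465) = 1.4038.

Step 5 — scale by n: T² = 5 · 1.4038 = 7.0191.

T² ≈ 7.0191


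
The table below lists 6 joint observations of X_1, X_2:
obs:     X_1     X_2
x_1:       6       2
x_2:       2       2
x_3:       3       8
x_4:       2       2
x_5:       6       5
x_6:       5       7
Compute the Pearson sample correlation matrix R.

Step 1 — column means:
  mean(X_1) = (6 + 2 + 3 + 2 + 6 + 5) / 6 = 24/6 = 4
  mean(X_2) = (2 + 2 + 8 + 2 + 5 + 7) / 6 = 26/6 = 4.3333

Step 2 — sample variances and covariances s[i,j] = (1/(n-1)) · Σ_k (x_{k,i} - mean_i) · (x_{k,j} - mean_j), with n-1 = 5:
  s[X_1,X_1] = ((2)·(2) + (-2)·(-2) + (-1)·(-1) + (-2)·(-2) + (2)·(2) + (1)·(1)) / 5 = 18/5 = 3.6
  s[X_1,X_2] = ((2)·(-2.3333) + (-2)·(-2.3333) + (-1)·(3.6667) + (-2)·(-2.3333) + (2)·(0.6667) + (1)·(2.6667)) / 5 = 5/5 = 1
  s[X_2,X_2] = ((-2.3333)·(-2.3333) + (-2.3333)·(-2.3333) + (3.6667)·(3.6667) + (-2.3333)·(-2.3333) + (0.6667)·(0.6667) + (2.6667)·(2.6667)) / 5 = 37.3333/5 = 7.4667
  Sample standard deviations s_i = √(s[i,i]):
  s(X_1) = √(3.6) = 1.8974
  s(X_2) = √(7.4667) = 2.7325

Step 3 — r_{ij} = s_{ij} / (s_i · s_j):
  r[X_1,X_1] = 1 (diagonal).
  r[X_1,X_2] = 1 / (1.8974 · 2.7325) = 1 / 5.1846 = 0.1929
  r[X_2,X_2] = 1 (diagonal).

R is symmetric with unit diagonal. Assembling:

R = [[1, 0.1929],
 [0.1929, 1]]


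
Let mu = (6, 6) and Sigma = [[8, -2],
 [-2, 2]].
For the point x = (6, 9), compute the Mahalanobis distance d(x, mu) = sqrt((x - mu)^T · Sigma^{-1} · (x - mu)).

Step 1 — centre the observation: (x - mu) = (0, 3).

Step 2 — invert Sigma. det(Sigma) = 8·2 - (-2)² = 12.
  Sigma^{-1} = (1/det) · [[d, -b], [-b, a]] = [[0.1667, 0.1667],
 [0.1667, 0.6667]].

Step 3 — form the quadratic (x - mu)^T · Sigma^{-1} · (x - mu):
  Sigma^{-1} · (x - mu) = (0.5, 2).
  (x - mu)^T · [Sigma^{-1} · (x - mu)] = (0)·(0.5) + (3)·(2) = 6.

Step 4 — take square root: d = √(6) ≈ 2.4495.

d(x, mu) = √(6) ≈ 2.4495


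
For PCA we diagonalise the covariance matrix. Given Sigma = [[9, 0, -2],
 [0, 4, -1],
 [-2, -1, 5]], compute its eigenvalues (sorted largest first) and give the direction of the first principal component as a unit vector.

Step 1 — characteristic polynomial p(λ) = det(λI - Sigma) = λ³ - tr·λ² + c_1·λ - det, where tr = trace, c_1 = sum of the principal 2×2 minors, det = det(Sigma):
  tr = 9 + 4 + 5 = 18,
  c_1 = (9·4 - (0)²) + (9·5 - (-2)²) + (4·5 - (-1)²) = 36 + 41 + 19 = 96,
  det = 9·(4·5 - (-1)²) - (0)·((0)·5 - (-1)·(-2)) + (-2)·((0)·(-1) - 4·(-2)) = 9·(19) - (0)·(-2) + (-2)·(8) = 155.
  So p(λ) = λ³ - 18λ² + 96λ - 155.
Step 2 — look for an integer root (rational root theorem: any rational root is an integer divisor of 155). Testing λ = 5:
  p(5) = 125 - 450 + 480 - 155 = 0  ✓
  Dividing out (λ - 5): p(λ) = (λ - 5)(λ² - 13λ + 31).
Step 3 — remaining eigenvalues from the quadratic λ² - 13λ + 31 = 0:
  Δ = 13² - 4·31 = 169 - 124 = 45,  λ = (13 ± √45)/2 = (13 ± 6.7082)/2 ≈ 9.8541 or 3.1459.
  Sorted: λ_1 = 9.8541,  λ_2 = 5,  λ_3 = 3.1459  (check: sum = 18 = tr ✓).

Step 4 — unit eigenvector for λ_1 ≈ 9.8541: v spans the null space of (Sigma - λ_1 I), whose rows are
  r_1 = (-0.8541, 0, -2),  r_2 = (0, -5.8541, -1),  r_3 = (-2, -1, -4.8541).
  v is orthogonal to every row, so take v ∝ r_1 × r_2 = ((0)·(-1) - (-2)·(-5.8541), (-2)·(0) - (-0.8541)·(-1), (-0.8541)·(-5.8541) - (0)·(0)) ≈ (-11.7082, -0.8541, 5).
  Rescale (multiply by -1 so the first nonzero entry is positive): u = (11.7082, 0.8541, -5).
  ||u|| = √((11.7082)² + (0.8541)² + (-5)²) = √(162.8115) ≈ 12.7598,  v_1 = u/||u|| ≈ (0.9176, 0.0669, -0.3919) (||v_1|| = 1).

λ_1 = 9.8541,  λ_2 = 5,  λ_3 = 3.1459;  v_1 ≈ (0.9176, 0.0669, -0.3919)


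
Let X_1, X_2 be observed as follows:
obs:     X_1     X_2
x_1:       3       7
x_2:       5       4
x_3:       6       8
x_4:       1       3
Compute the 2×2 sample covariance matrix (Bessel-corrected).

Step 1 — column means:
  mean(X_1) = (3 + 5 + 6 + 1) / 4 = 15/4 = 3.75
  mean(X_2) = (7 + 4 + 8 + 3) / 4 = 22/4 = 5.5

Step 2 — sample covariance S[i,j] = (1/(n-1)) · Σ_k (x_{k,i} - mean_i) · (x_{k,j} - mean_j), with n-1 = 3.
  S[X_1,X_1] = ((-0.75)·(-0.75) + (1.25)·(1.25) + (2.25)·(2.25) + (-2.75)·(-2.75)) / 3 = 14.75/3 = 4.9167
  S[X_1,X_2] = ((-0.75)·(1.5) + (1.25)·(-1.5) + (2.25)·(2.5) + (-2.75)·(-2.5)) / 3 = 9.5/3 = 3.1667
  S[X_2,X_2] = ((1.5)·(1.5) + (-1.5)·(-1.5) + (2.5)·(2.5) + (-2.5)·(-2.5)) / 3 = 17/3 = 5.6667

S is symmetric (S[j,i] = S[i,j]). Assembling:

S = [[4.9167, 3.1667],
 [3.1667, 5.6667]]


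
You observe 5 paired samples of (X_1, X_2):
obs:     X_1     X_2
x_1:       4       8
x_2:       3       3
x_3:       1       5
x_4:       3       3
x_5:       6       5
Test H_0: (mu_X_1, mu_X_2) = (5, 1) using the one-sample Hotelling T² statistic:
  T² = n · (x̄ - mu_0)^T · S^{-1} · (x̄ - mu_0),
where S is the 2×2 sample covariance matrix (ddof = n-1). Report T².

Step 1 — sample mean vector:
  mean(X_1) = (4 + 3 + 1 + 3 + 6) / 5 = 17/5 = 3.4
  mean(X_2) = (8 + 3 + 5 + 3 + 5) / 5 = 24/5 = 4.8
  x̄ = (3.4, 4.8),  deviation x̄ - mu_0 = (3.4, 4.8) - (5, 1) = (-1.6, 3.8).

Step 2 — sample covariance matrix, S[i,j] = (1/(n-1)) · Σ_k (x_{k,i} - mean_i) · (x_{k,j} - mean_j), divisor n-1 = 4:
  S[X_1,X_1] = ((0.6)·(0.6) + (-0.4)·(-0.4) + (-2.4)·(-2.4) + (-0.4)·(-0.4) + (2.6)·(2.6)) / 4 = 13.2/4 = 3.3
  S[X_1,X_2] = ((0.6)·(3.2) + (-0.4)·(-1.8) + (-2.4)·(0.2) + (-0.4)·(-1.8) + (2.6)·(0.2)) / 4 = 3.4/4 = 0.85
  S[X_2,X_2] = ((3.2)·(3.2) + (-1.8)·(-1.8) + (0.2)·(0.2) + (-1.8)·(-1.8) + (0.2)·(0.2)) / 4 = 16.8/4 = 4.2
  S = [[3.3, 0.85],
 [0.85, 4.2]].

Step 3 — invert S. det(S) = 3.3·4.2 - (0.85)² = 13.1375.
  S^{-1} = (1/det) · [[d, -b], [-b, a]] = [[0.3197, -0.0647],
 [-0.0647, 0.2512]].

Step 4 — quadratic form (x̄ - mu_0)^T · S^{-1} · (x̄ - mu_0):
  S^{-1} · (x̄ - mu_0) = (-0.7574, 1.058),
  (x̄ - mu_0)^T · [...] = (-1.6)·(-0.7574) + (3.8)·(1.058) = 5.2324.

Step 5 — scale by n: T² = 5 · 5.2324 = 26.1618.

T² ≈ 26.1618


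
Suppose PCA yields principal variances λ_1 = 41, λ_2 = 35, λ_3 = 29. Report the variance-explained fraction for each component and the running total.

Step 1 — total variance = trace(Sigma) = Σ λ_i = 41 + 35 + 29 = 105.

Step 2 — fraction explained by component i = λ_i / Σ λ:
  PC1: 41/105 = 0.3905
  PC2: 35/105 = 0.3333
  PC3: 29/105 = 0.2762

Step 3 — cumulative fraction after k components = (λ_1 + ... + λ_k) / Σ λ:
  k = 1: 41/105 = 0.3905
  k = 2: (41 + 35)/105 = 76/105 = 0.7238
  k = 3: (41 + 35 + 29)/105 = 105/105 = 1

Summary (fraction, with percent):

explained: PC1 0.3905 (39.05%), PC2 0.3333 (33.33%), PC3 0.2762 (27.62%);  cumulative: 0.3905, 0.7238, 1


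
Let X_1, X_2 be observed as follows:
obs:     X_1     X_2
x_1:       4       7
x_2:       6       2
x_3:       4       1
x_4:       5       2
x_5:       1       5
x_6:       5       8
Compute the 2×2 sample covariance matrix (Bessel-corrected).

Step 1 — column means:
  mean(X_1) = (4 + 6 + 4 + 5 + 1 + 5) / 6 = 25/6 = 4.1667
  mean(X_2) = (7 + 2 + 1 + 2 + 5 + 8) / 6 = 25/6 = 4.1667

Step 2 — sample covariance S[i,j] = (1/(n-1)) · Σ_k (x_{k,i} - mean_i) · (x_{k,j} - mean_j), with n-1 = 5.
  S[X_1,X_1] = ((-0.1667)·(-0.1667) + (1.8333)·(1.8333) + (-0.1667)·(-0.1667) + (0.8333)·(0.8333) + (-3.1667)·(-3.1667) + (0.8333)·(0.8333)) / 5 = 14.8333/5 = 2.9667
  S[X_1,X_2] = ((-0.1667)·(2.8333) + (1.8333)·(-2.1667) + (-0.1667)·(-3.1667) + (0.8333)·(-2.1667) + (-3.1667)·(0.8333) + (0.8333)·(3.8333)) / 5 = -5.1667/5 = -1.0333
  S[X_2,X_2] = ((2.8333)·(2.8333) + (-2.1667)·(-2.1667) + (-3.1667)·(-3.1667) + (-2.1667)·(-2.1667) + (0.8333)·(0.8333) + (3.8333)·(3.8333)) / 5 = 42.8333/5 = 8.5667

S is symmetric (S[j,i] = S[i,j]). Assembling:

S = [[2.9667, -1.0333],
 [-1.0333, 8.5667]]


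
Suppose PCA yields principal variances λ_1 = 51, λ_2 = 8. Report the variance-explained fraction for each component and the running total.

Step 1 — total variance = trace(Sigma) = Σ λ_i = 51 + 8 = 59.

Step 2 — fraction explained by component i = λ_i / Σ λ:
  PC1: 51/59 = 0.8644
  PC2: 8/59 = 0.1356

Step 3 — cumulative fraction after k components = (λ_1 + ... + λ_k) / Σ λ:
  k = 1: 51/59 = 0.8644
  k = 2: (51 + 8)/59 = 59/59 = 1

Summary (fraction, with percent):

explained: PC1 0.8644 (86.44%), PC2 0.1356 (13.56%);  cumulative: 0.8644, 1
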